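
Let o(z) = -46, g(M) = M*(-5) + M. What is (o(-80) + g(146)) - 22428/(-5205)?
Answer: -1085574/1735 ≈ -625.69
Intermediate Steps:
g(M) = -4*M (g(M) = -5*M + M = -4*M)
(o(-80) + g(146)) - 22428/(-5205) = (-46 - 4*146) - 22428/(-5205) = (-46 - 584) - 22428*(-1)/5205 = -630 - 1*(-7476/1735) = -630 + 7476/1735 = -1085574/1735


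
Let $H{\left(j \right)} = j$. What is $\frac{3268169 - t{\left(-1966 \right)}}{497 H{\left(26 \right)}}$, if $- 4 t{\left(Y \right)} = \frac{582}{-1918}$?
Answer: $\frac{176573183}{698152} \approx 252.92$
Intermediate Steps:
$t{\left(Y \right)} = \frac{291}{3836}$ ($t{\left(Y \right)} = - \frac{582 \frac{1}{-1918}}{4} = - \frac{582 \left(- \frac{1}{1918}\right)}{4} = \left(- \frac{1}{4}\right) \left(- \frac{291}{959}\right) = \frac{291}{3836}$)
$\frac{3268169 - t{\left(-1966 \right)}}{497 H{\left(26 \right)}} = \frac{3268169 - \frac{291}{3836}}{497 \cdot 26} = \frac{3268169 - \frac{291}{3836}}{12922} = \frac{12536695993}{3836} \cdot \frac{1}{12922} = \frac{176573183}{698152}$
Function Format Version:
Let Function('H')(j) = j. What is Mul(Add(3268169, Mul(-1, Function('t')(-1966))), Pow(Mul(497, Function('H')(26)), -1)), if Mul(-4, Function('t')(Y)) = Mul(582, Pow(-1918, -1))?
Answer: Rational(176573183, 698152) ≈ 252.92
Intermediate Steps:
Function('t')(Y) = Rational(291, 3836) (Function('t')(Y) = Mul(Rational(-1, 4), Mul(582, Pow(-1918, -1))) = Mul(Rational(-1, 4), Mul(582, Rational(-1, 1918))) = Mul(Rational(-1, 4), Rational(-291, 959)) = Rational(291, 3836))
Mul(Add(3268169, Mul(-1, Function('t')(-1966))), Pow(Mul(497, Function('H')(26)), -1)) = Mul(Add(3268169, Mul(-1, Rational(291, 3836))), Pow(Mul(497, 26), -1)) = Mul(Add(3268169, Rational(-291, 3836)), Pow(12922, -1)) = Mul(Rational(12536695993, 3836), Rational(1, 12922)) = Rational(176573183, 698152)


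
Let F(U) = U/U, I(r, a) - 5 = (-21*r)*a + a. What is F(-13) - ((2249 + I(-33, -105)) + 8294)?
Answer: 62323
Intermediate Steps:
I(r, a) = 5 + a - 21*a*r (I(r, a) = 5 + ((-21*r)*a + a) = 5 + (-21*a*r + a) = 5 + (a - 21*a*r) = 5 + a - 21*a*r)
F(U) = 1
F(-13) - ((2249 + I(-33, -105)) + 8294) = 1 - ((2249 + (5 - 105 - 21*(-105)*(-33))) + 8294) = 1 - ((2249 + (5 - 105 - 72765)) + 8294) = 1 - ((2249 - 72865) + 8294) = 1 - (-70616 + 8294) = 1 - 1*(-62322) = 1 + 62322 = 62323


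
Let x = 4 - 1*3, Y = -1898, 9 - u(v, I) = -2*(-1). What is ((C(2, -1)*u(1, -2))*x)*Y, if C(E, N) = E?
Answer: -26572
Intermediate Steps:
u(v, I) = 7 (u(v, I) = 9 - (-2)*(-1) = 9 - 1*2 = 9 - 2 = 7)
x = 1 (x = 4 - 3 = 1)
((C(2, -1)*u(1, -2))*x)*Y = ((2*7)*1)*(-1898) = (14*1)*(-1898) = 14*(-1898) = -26572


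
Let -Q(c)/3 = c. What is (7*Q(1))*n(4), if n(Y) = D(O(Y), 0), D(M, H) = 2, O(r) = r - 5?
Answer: -42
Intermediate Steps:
O(r) = -5 + r
Q(c) = -3*c
n(Y) = 2
(7*Q(1))*n(4) = (7*(-3*1))*2 = (7*(-3))*2 = -21*2 = -42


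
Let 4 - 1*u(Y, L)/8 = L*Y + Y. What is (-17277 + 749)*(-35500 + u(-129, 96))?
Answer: -1068303808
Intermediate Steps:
u(Y, L) = 32 - 8*Y - 8*L*Y (u(Y, L) = 32 - 8*(L*Y + Y) = 32 - 8*(Y + L*Y) = 32 + (-8*Y - 8*L*Y) = 32 - 8*Y - 8*L*Y)
(-17277 + 749)*(-35500 + u(-129, 96)) = (-17277 + 749)*(-35500 + (32 - 8*(-129) - 8*96*(-129))) = -16528*(-35500 + (32 + 1032 + 99072)) = -16528*(-35500 + 100136) = -16528*64636 = -1068303808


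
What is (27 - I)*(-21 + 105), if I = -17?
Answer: 3696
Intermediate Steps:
(27 - I)*(-21 + 105) = (27 - 1*(-17))*(-21 + 105) = (27 + 17)*84 = 44*84 = 3696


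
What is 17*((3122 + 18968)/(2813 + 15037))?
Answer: 2209/105 ≈ 21.038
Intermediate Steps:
17*((3122 + 18968)/(2813 + 15037)) = 17*(22090/17850) = 17*(22090*(1/17850)) = 17*(2209/1785) = 2209/105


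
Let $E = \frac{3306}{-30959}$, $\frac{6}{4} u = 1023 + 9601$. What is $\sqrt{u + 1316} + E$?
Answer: $- \frac{3306}{30959} + \frac{2 \sqrt{18897}}{3} \approx 91.537$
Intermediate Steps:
$u = \frac{21248}{3}$ ($u = \frac{2 \left(1023 + 9601\right)}{3} = \frac{2}{3} \cdot 10624 = \frac{21248}{3} \approx 7082.7$)
$E = - \frac{3306}{30959}$ ($E = 3306 \left(- \frac{1}{30959}\right) = - \frac{3306}{30959} \approx -0.10679$)
$\sqrt{u + 1316} + E = \sqrt{\frac{21248}{3} + 1316} - \frac{3306}{30959} = \sqrt{\frac{25196}{3}} - \frac{3306}{30959} = \frac{2 \sqrt{18897}}{3} - \frac{3306}{30959} = - \frac{3306}{30959} + \frac{2 \sqrt{18897}}{3}$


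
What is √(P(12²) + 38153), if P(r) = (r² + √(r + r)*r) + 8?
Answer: √(58897 + 1728*√2) ≈ 247.67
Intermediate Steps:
P(r) = 8 + r² + √2*r^(3/2) (P(r) = (r² + √(2*r)*r) + 8 = (r² + (√2*√r)*r) + 8 = (r² + √2*r^(3/2)) + 8 = 8 + r² + √2*r^(3/2))
√(P(12²) + 38153) = √((8 + (12²)² + √2*(12²)^(3/2)) + 38153) = √((8 + 144² + √2*144^(3/2)) + 38153) = √((8 + 20736 + √2*1728) + 38153) = √((8 + 20736 + 1728*√2) + 38153) = √((20744 + 1728*√2) + 38153) = √(58897 + 1728*√2)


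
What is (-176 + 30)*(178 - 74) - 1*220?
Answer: -15404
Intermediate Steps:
(-176 + 30)*(178 - 74) - 1*220 = -146*104 - 220 = -15184 - 220 = -15404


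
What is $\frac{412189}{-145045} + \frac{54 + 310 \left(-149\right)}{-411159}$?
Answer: $- \frac{162783420931}{59636557155} \approx -2.7296$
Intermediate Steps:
$\frac{412189}{-145045} + \frac{54 + 310 \left(-149\right)}{-411159} = 412189 \left(- \frac{1}{145045}\right) + \left(54 - 46190\right) \left(- \frac{1}{411159}\right) = - \frac{412189}{145045} - - \frac{46136}{411159} = - \frac{412189}{145045} + \frac{46136}{411159} = - \frac{162783420931}{59636557155}$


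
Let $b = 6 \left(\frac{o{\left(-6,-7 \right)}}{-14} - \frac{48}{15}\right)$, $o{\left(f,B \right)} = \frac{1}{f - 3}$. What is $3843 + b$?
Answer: $\frac{401504}{105} \approx 3823.8$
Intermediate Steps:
$o{\left(f,B \right)} = \frac{1}{-3 + f}$
$b = - \frac{2011}{105}$ ($b = 6 \left(\frac{1}{\left(-3 - 6\right) \left(-14\right)} - \frac{48}{15}\right) = 6 \left(\frac{1}{-9} \left(- \frac{1}{14}\right) - \frac{16}{5}\right) = 6 \left(\left(- \frac{1}{9}\right) \left(- \frac{1}{14}\right) - \frac{16}{5}\right) = 6 \left(\frac{1}{126} - \frac{16}{5}\right) = 6 \left(- \frac{2011}{630}\right) = - \frac{2011}{105} \approx -19.152$)
$3843 + b = 3843 - \frac{2011}{105} = \frac{401504}{105}$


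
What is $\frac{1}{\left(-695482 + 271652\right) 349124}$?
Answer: $- \frac{1}{147969224920} \approx -6.7582 \cdot 10^{-12}$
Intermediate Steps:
$\frac{1}{\left(-695482 + 271652\right) 349124} = \frac{1}{-423830} \cdot \frac{1}{349124} = \left(- \frac{1}{423830}\right) \frac{1}{349124} = - \frac{1}{147969224920}$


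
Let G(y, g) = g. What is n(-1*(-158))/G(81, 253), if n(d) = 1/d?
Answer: 1/39974 ≈ 2.5016e-5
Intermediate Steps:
n(-1*(-158))/G(81, 253) = 1/(-1*(-158)*253) = (1/253)/158 = (1/158)*(1/253) = 1/39974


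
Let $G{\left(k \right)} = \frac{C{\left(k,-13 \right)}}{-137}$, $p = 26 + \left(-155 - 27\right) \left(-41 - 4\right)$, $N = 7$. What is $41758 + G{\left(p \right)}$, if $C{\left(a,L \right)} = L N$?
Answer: $\frac{5720937}{137} \approx 41759.0$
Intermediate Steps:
$C{\left(a,L \right)} = 7 L$ ($C{\left(a,L \right)} = L 7 = 7 L$)
$p = 8216$ ($p = 26 - -8190 = 26 + 8190 = 8216$)
$G{\left(k \right)} = \frac{91}{137}$ ($G{\left(k \right)} = \frac{7 \left(-13\right)}{-137} = \left(-91\right) \left(- \frac{1}{137}\right) = \frac{91}{137}$)
$41758 + G{\left(p \right)} = 41758 + \frac{91}{137} = \frac{5720937}{137}$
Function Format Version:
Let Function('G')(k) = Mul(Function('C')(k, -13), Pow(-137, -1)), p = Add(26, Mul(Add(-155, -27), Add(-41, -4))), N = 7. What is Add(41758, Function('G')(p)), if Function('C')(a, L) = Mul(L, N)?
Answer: Rational(5720937, 137) ≈ 41759.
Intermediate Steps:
Function('C')(a, L) = Mul(7, L) (Function('C')(a, L) = Mul(L, 7) = Mul(7, L))
p = 8216 (p = Add(26, Mul(-182, -45)) = Add(26, 8190) = 8216)
Function('G')(k) = Rational(91, 137) (Function('G')(k) = Mul(Mul(7, -13), Pow(-137, -1)) = Mul(-91, Rational(-1, 137)) = Rational(91, 137))
Add(41758, Function('G')(p)) = Add(41758, Rational(91, 137)) = Rational(5720937, 137)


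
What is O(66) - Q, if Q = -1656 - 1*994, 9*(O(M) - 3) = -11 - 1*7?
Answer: 2651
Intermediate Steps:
O(M) = 1 (O(M) = 3 + (-11 - 1*7)/9 = 3 + (-11 - 7)/9 = 3 + (⅑)*(-18) = 3 - 2 = 1)
Q = -2650 (Q = -1656 - 994 = -2650)
O(66) - Q = 1 - 1*(-2650) = 1 + 2650 = 2651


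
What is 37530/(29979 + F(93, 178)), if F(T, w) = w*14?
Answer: 37530/32471 ≈ 1.1558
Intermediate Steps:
F(T, w) = 14*w
37530/(29979 + F(93, 178)) = 37530/(29979 + 14*178) = 37530/(29979 + 2492) = 37530/32471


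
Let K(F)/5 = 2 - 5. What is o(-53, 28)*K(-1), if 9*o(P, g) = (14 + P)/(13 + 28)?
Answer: 65/41 ≈ 1.5854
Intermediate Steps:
K(F) = -15 (K(F) = 5*(2 - 5) = 5*(-3) = -15)
o(P, g) = 14/369 + P/369 (o(P, g) = ((14 + P)/(13 + 28))/9 = ((14 + P)/41)/9 = ((14 + P)*(1/41))/9 = (14/41 + P/41)/9 = 14/369 + P/369)
o(-53, 28)*K(-1) = (14/369 + (1/369)*(-53))*(-15) = (14/369 - 53/369)*(-15) = -13/123*(-15) = 65/41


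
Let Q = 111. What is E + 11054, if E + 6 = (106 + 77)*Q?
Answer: 31361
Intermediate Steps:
E = 20307 (E = -6 + (106 + 77)*111 = -6 + 183*111 = -6 + 20313 = 20307)
E + 11054 = 20307 + 11054 = 31361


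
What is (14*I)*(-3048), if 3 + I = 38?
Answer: -1493520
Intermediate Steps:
I = 35 (I = -3 + 38 = 35)
(14*I)*(-3048) = (14*35)*(-3048) = 490*(-3048) = -1493520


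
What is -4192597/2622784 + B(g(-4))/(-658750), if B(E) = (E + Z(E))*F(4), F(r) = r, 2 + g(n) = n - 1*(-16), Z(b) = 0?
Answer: -276197818511/172775896000 ≈ -1.5986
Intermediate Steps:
g(n) = 14 + n (g(n) = -2 + (n - 1*(-16)) = -2 + (n + 16) = -2 + (16 + n) = 14 + n)
B(E) = 4*E (B(E) = (E + 0)*4 = E*4 = 4*E)
-4192597/2622784 + B(g(-4))/(-658750) = -4192597/2622784 + (4*(14 - 4))/(-658750) = -4192597*1/2622784 + (4*10)*(-1/658750) = -4192597/2622784 + 40*(-1/658750) = -4192597/2622784 - 4/65875 = -276197818511/172775896000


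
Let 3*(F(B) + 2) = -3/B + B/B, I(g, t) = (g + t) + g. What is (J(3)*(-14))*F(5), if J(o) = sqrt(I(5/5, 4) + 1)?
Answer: 392*sqrt(7)/15 ≈ 69.142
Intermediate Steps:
I(g, t) = t + 2*g
F(B) = -5/3 - 1/B (F(B) = -2 + (-3/B + B/B)/3 = -2 + (-3/B + 1)/3 = -2 + (1 - 3/B)/3 = -2 + (1/3 - 1/B) = -5/3 - 1/B)
J(o) = sqrt(7) (J(o) = sqrt((4 + 2*(5/5)) + 1) = sqrt((4 + 2*(5*(1/5))) + 1) = sqrt((4 + 2*1) + 1) = sqrt((4 + 2) + 1) = sqrt(6 + 1) = sqrt(7))
(J(3)*(-14))*F(5) = (sqrt(7)*(-14))*(-5/3 - 1/5) = (-14*sqrt(7))*(-5/3 - 1*1/5) = (-14*sqrt(7))*(-5/3 - 1/5) = -14*sqrt(7)*(-28/15) = 392*sqrt(7)/15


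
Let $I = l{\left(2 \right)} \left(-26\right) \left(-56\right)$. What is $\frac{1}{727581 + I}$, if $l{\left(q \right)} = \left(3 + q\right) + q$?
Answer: $\frac{1}{737773} \approx 1.3554 \cdot 10^{-6}$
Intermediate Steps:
$l{\left(q \right)} = 3 + 2 q$
$I = 10192$ ($I = \left(3 + 2 \cdot 2\right) \left(-26\right) \left(-56\right) = \left(3 + 4\right) \left(-26\right) \left(-56\right) = 7 \left(-26\right) \left(-56\right) = \left(-182\right) \left(-56\right) = 10192$)
$\frac{1}{727581 + I} = \frac{1}{727581 + 10192} = \frac{1}{737773}$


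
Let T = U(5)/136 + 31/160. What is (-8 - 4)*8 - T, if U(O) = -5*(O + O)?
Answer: -260647/2720 ≈ -95.826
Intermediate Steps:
U(O) = -10*O
T = -473/2720 (T = -10*5/136 + 31/160 = -50*1/136 + 31*(1/160) = -25/68 + 31/160 = -473/2720 ≈ -0.17390)
(-8 - 4)*8 - T = (-8 - 4)*8 - 1*(-473/2720) = -12*8 + 473/2720 = -96 + 473/2720 = -260647/2720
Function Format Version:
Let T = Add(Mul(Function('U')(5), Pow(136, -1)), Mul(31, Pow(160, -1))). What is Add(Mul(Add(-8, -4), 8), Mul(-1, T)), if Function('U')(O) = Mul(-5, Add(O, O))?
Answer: Rational(-260647, 2720) ≈ -95.826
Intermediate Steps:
Function('U')(O) = Mul(-10, O) (Function('U')(O) = Mul(-5, Mul(2, O)) = Mul(-10, O))
T = Rational(-473, 2720) (T = Add(Mul(Mul(-10, 5), Pow(136, -1)), Mul(31, Pow(160, -1))) = Add(Mul(-50, Rational(1, 136)), Mul(31, Rational(1, 160))) = Add(Rational(-25, 68), Rational(31, 160)) = Rational(-473, 2720) ≈ -0.17390)
Add(Mul(Add(-8, -4), 8), Mul(-1, T)) = Add(Mul(Add(-8, -4), 8), Mul(-1, Rational(-473, 2720))) = Add(Mul(-12, 8), Rational(473, 2720)) = Add(-96, Rational(473, 2720)) = Rational(-260647, 2720)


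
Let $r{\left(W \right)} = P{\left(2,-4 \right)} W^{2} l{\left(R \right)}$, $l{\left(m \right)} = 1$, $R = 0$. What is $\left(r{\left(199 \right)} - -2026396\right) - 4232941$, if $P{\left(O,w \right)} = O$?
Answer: $-2127343$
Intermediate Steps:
$r{\left(W \right)} = 2 W^{2}$ ($r{\left(W \right)} = 2 W^{2} \cdot 1 = 2 W^{2}$)
$\left(r{\left(199 \right)} - -2026396\right) - 4232941 = \left(2 \cdot 199^{2} - -2026396\right) - 4232941 = \left(2 \cdot 39601 + 2026396\right) - 4232941 = \left(79202 + 2026396\right) - 4232941 = 2105598 - 4232941 = -2127343$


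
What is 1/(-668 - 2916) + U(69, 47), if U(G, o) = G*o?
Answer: 11622911/3584 ≈ 3243.0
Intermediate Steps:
1/(-668 - 2916) + U(69, 47) = 1/(-668 - 2916) + 69*47 = 1/(-3584) + 3243 = -1/3584 + 3243 = 11622911/3584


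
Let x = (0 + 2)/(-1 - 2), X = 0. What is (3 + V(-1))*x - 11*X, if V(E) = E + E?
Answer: -2/3 ≈ -0.66667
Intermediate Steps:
V(E) = 2*E
x = -2/3 (x = 2/(-3) = 2*(-1/3) = -2/3 ≈ -0.66667)
(3 + V(-1))*x - 11*X = (3 + 2*(-1))*(-2/3) - 11*0 = (3 - 2)*(-2/3) + 0 = 1*(-2/3) + 0 = -2/3 + 0 = -2/3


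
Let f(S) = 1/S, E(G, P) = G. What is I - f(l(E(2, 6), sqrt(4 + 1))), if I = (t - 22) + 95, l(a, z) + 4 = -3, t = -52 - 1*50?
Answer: -202/7 ≈ -28.857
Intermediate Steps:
t = -102 (t = -52 - 50 = -102)
l(a, z) = -7 (l(a, z) = -4 - 3 = -7)
I = -29 (I = (-102 - 22) + 95 = -124 + 95 = -29)
I - f(l(E(2, 6), sqrt(4 + 1))) = -29 - 1/(-7) = -29 - 1*(-1/7) = -29 + 1/7 = -202/7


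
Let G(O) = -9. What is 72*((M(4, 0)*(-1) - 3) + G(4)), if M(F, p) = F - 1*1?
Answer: -1080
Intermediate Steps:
M(F, p) = -1 + F (M(F, p) = F - 1 = -1 + F)
72*((M(4, 0)*(-1) - 3) + G(4)) = 72*(((-1 + 4)*(-1) - 3) - 9) = 72*((3*(-1) - 3) - 9) = 72*((-3 - 3) - 9) = 72*(-6 - 9) = 72*(-15) = -1080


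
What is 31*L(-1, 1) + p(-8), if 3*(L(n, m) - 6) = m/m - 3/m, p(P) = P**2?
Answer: 688/3 ≈ 229.33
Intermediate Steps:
L(n, m) = 19/3 - 1/m (L(n, m) = 6 + (m/m - 3/m)/3 = 6 + (1 - 3/m)/3 = 6 + (1/3 - 1/m) = 19/3 - 1/m)
31*L(-1, 1) + p(-8) = 31*(19/3 - 1/1) + (-8)**2 = 31*(19/3 - 1*1) + 64 = 31*(19/3 - 1) + 64 = 31*(16/3) + 64 = 496/3 + 64 = 688/3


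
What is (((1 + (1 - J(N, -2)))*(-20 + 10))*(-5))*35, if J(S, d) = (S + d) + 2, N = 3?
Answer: -1750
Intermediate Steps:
J(S, d) = 2 + S + d
(((1 + (1 - J(N, -2)))*(-20 + 10))*(-5))*35 = (((1 + (1 - (2 + 3 - 2)))*(-20 + 10))*(-5))*35 = (((1 + (1 - 1*3))*(-10))*(-5))*35 = (((1 + (1 - 3))*(-10))*(-5))*35 = (((1 - 2)*(-10))*(-5))*35 = (-1*(-10)*(-5))*35 = (10*(-5))*35 = -50*35 = -1750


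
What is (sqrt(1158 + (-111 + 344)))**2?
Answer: 1391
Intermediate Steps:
(sqrt(1158 + (-111 + 344)))**2 = (sqrt(1158 + 233))**2 = (sqrt(1391))**2 = 1391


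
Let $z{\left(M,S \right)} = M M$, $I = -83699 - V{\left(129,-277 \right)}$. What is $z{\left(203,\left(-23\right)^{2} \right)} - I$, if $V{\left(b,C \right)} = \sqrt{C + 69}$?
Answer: $124908 + 4 i \sqrt{13} \approx 1.2491 \cdot 10^{5} + 14.422 i$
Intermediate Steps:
$V{\left(b,C \right)} = \sqrt{69 + C}$
$I = -83699 - 4 i \sqrt{13}$ ($I = -83699 - \sqrt{69 - 277} = -83699 - \sqrt{-208} = -83699 - 4 i \sqrt{13} \approx -83699.0 - 14.422 i$)
$z{\left(M,S \right)} = M^{2}$
$z{\left(203,\left(-23\right)^{2} \right)} - I = 203^{2} - \left(-83699 - 4 i \sqrt{13}\right) = 41209 + \left(83699 + 4 i \sqrt{13}\right) = 124908 + 4 i \sqrt{13}$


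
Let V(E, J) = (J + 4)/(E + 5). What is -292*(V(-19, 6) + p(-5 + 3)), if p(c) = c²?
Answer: -6716/7 ≈ -959.43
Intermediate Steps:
V(E, J) = (4 + J)/(5 + E)
-292*(V(-19, 6) + p(-5 + 3)) = -292*((4 + 6)/(5 - 19) + (-5 + 3)²) = -292*(10/(-14) + (-2)²) = -292*(-1/14*10 + 4) = -292*(-5/7 + 4) = -292*23/7 = -6716/7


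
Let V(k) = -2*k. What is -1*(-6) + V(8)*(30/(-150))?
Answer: 46/5 ≈ 9.2000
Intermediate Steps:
-1*(-6) + V(8)*(30/(-150)) = -1*(-6) + (-2*8)*(30/(-150)) = 6 - 480*(-1)/150 = 6 - 16*(-⅕) = 6 + 16/5 = 46/5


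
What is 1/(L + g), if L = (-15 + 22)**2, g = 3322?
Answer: 1/3371 ≈ 0.00029665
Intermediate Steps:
L = 49 (L = 7**2 = 49)
1/(L + g) = 1/(49 + 3322) = 1/3371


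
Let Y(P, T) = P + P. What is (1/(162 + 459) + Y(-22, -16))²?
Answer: 746546329/385641 ≈ 1935.9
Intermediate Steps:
Y(P, T) = 2*P
(1/(162 + 459) + Y(-22, -16))² = (1/(162 + 459) + 2*(-22))² = (1/621 - 44)² = (-27323/621)² = 746546329/385641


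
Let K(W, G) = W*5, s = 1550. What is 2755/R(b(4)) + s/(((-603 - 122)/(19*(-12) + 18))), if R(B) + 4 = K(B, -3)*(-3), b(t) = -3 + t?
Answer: 8815/29 ≈ 303.97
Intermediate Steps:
K(W, G) = 5*W
R(B) = -4 - 15*B (R(B) = -4 + (5*B)*(-3) = -4 - 15*B)
2755/R(b(4)) + s/(((-603 - 122)/(19*(-12) + 18))) = 2755/(-4 - 15*(-3 + 4)) + 1550/(((-603 - 122)/(19*(-12) + 18))) = 2755/(-4 - 15*1) + 1550/((-725/(-228 + 18))) = 2755/(-4 - 15) + 1550/((-725/(-210))) = 2755/(-19) + 1550/((-725*(-1/210))) = 2755*(-1/19) + 1550/(145/42) = -145 + 1550*(42/145) = -145 + 13020/29 = 8815/29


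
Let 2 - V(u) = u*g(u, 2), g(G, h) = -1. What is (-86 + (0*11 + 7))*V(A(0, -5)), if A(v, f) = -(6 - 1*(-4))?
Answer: 632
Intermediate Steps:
A(v, f) = -10 (A(v, f) = -(6 + 4) = -1*10 = -10)
V(u) = 2 + u (V(u) = 2 - u*(-1) = 2 - (-1)*u = 2 + u)
(-86 + (0*11 + 7))*V(A(0, -5)) = (-86 + (0*11 + 7))*(2 - 10) = (-86 + (0 + 7))*(-8) = (-86 + 7)*(-8) = -79*(-8) = 632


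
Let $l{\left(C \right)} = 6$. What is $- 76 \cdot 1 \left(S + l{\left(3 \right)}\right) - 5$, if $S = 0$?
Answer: $-461$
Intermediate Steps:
$- 76 \cdot 1 \left(S + l{\left(3 \right)}\right) - 5 = - 76 \cdot 1 \left(0 + 6\right) - 5 = - 76 \cdot 1 \cdot 6 - 5 = \left(-76\right) 6 - 5 = -456 - 5 = -461$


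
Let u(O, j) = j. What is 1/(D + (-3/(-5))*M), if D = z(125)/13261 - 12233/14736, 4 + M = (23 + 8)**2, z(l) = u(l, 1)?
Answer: 977070480/560222834231 ≈ 0.0017441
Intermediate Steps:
z(l) = 1
M = 957 (M = -4 + (23 + 8)**2 = -4 + 31**2 = -4 + 961 = 957)
D = -162207077/195414096 (D = 1/13261 - 12233/14736 = -162207077/195414096 ≈ -0.83007)
1/(D + (-3/(-5))*M) = 1/(-162207077/195414096 - 3/(-5)*957) = 1/(-162207077/195414096 - 3*(-1/5)*957) = 1/(-162207077/195414096 + (3/5)*957) = 1/(-162207077/195414096 + 2871/5) = 1/(560222834231/977070480) = 977070480/560222834231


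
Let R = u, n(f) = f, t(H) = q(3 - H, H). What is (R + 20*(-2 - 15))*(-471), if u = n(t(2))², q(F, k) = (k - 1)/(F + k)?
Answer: 480263/3 ≈ 1.6009e+5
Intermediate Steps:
q(F, k) = (-1 + k)/(F + k)
t(H) = -⅓ + H/3 (t(H) = (-1 + H)/((3 - H) + H) = (-1 + H)/3 = -⅓ + H/3)
u = ⅑ (u = (-⅓ + (⅓)*2)² = (-⅓ + ⅔)² = (⅓)² = ⅑ ≈ 0.11111)
R = ⅑ ≈ 0.11111
(R + 20*(-2 - 15))*(-471) = (⅑ + 20*(-2 - 15))*(-471) = (⅑ + 20*(-17))*(-471) = (⅑ - 340)*(-471) = -3059/9*(-471) = 480263/3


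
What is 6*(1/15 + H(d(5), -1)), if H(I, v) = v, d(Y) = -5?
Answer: -28/5 ≈ -5.6000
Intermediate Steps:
6*(1/15 + H(d(5), -1)) = 6*(1/15 - 1) = 6*(-14/15) = -28/5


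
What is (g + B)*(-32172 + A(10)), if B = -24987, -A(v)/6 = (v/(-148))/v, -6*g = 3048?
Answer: 60696583875/74 ≈ 8.2022e+8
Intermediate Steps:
g = -508 (g = -1/6*3048 = -508)
A(v) = 3/74 (A(v) = -6*v/(-148)/v = -6*v*(-1/148)/v = -6*(-v/148)/v = -6*(-1/148) = 3/74)
(g + B)*(-32172 + A(10)) = (-508 - 24987)*(-32172 + 3/74) = -25495*(-2380725/74) = 60696583875/74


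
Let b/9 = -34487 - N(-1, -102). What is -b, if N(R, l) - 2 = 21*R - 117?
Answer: 309159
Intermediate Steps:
N(R, l) = -115 + 21*R (N(R, l) = 2 + (21*R - 117) = 2 + (-117 + 21*R) = -115 + 21*R)
b = -309159 (b = 9*(-34487 - (-115 + 21*(-1))) = 9*(-34487 - (-115 - 21)) = 9*(-34487 - 1*(-136)) = 9*(-34487 + 136) = 9*(-34351) = -309159)
-b = -1*(-309159) = 309159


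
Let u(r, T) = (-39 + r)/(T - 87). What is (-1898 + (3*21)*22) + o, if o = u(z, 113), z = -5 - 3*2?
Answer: -6681/13 ≈ -513.92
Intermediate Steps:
z = -11 (z = -5 - 6 = -11)
u(r, T) = (-39 + r)/(-87 + T)
o = -25/13 (o = (-39 - 11)/(-87 + 113) = -50/26 = (1/26)*(-50) = -25/13 ≈ -1.9231)
(-1898 + (3*21)*22) + o = (-1898 + (3*21)*22) - 25/13 = (-1898 + 63*22) - 25/13 = (-1898 + 1386) - 25/13 = -512 - 25/13 = -6681/13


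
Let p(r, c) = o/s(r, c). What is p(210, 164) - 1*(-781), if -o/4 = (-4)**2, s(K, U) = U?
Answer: 32005/41 ≈ 780.61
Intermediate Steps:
o = -64 (o = -4*(-4)**2 = -4*16 = -64)
p(r, c) = -64/c
p(210, 164) - 1*(-781) = -64/164 - 1*(-781) = -64*1/164 + 781 = -16/41 + 781 = 32005/41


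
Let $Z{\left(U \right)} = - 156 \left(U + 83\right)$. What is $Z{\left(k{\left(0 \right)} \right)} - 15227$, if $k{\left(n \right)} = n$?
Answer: $-28175$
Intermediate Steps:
$Z{\left(U \right)} = -12948 - 156 U$ ($Z{\left(U \right)} = - 156 \left(83 + U\right) = -12948 - 156 U$)
$Z{\left(k{\left(0 \right)} \right)} - 15227 = \left(-12948 - 0\right) - 15227 = \left(-12948 + 0\right) - 15227 = -12948 - 15227 = -28175$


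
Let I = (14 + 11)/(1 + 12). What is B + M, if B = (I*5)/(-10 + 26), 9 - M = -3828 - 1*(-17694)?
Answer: -2882131/208 ≈ -13856.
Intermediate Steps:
I = 25/13 ≈ 1.9231
M = -13857 (M = 9 - (-3828 - 1*(-17694)) = 9 - (-3828 + 17694) = 9 - 1*13866 = 9 - 13866 = -13857)
B = 125/208 (B = ((25/13)*5)/(-10 + 26) = (125/13)/16 = (125/13)*(1/16) = 125/208 ≈ 0.60096)
B + M = 125/208 - 13857 = -2882131/208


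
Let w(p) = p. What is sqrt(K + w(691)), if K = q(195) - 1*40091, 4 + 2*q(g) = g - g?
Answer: 3*I*sqrt(4378) ≈ 198.5*I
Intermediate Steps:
q(g) = -2 (q(g) = -2 + (g - g)/2 = -2 + (1/2)*0 = -2 + 0 = -2)
K = -40093 (K = -2 - 1*40091 = -2 - 40091 = -40093)
sqrt(K + w(691)) = sqrt(-40093 + 691) = sqrt(-39402) = 3*I*sqrt(4378)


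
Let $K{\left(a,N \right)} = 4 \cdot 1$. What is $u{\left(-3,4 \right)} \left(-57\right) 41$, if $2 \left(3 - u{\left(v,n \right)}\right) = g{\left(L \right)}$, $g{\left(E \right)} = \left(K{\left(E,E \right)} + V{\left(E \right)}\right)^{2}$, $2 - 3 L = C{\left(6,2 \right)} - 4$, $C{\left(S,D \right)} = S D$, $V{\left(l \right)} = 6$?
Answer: $109839$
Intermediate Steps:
$C{\left(S,D \right)} = D S$
$K{\left(a,N \right)} = 4$
$L = -2$ ($L = \frac{2}{3} - \frac{2 \cdot 6 - 4}{3} = \frac{2}{3} - \frac{12 - 4}{3} = \frac{2}{3} - \frac{8}{3} = -2$)
$g{\left(E \right)} = 100$ ($g{\left(E \right)} = \left(4 + 6\right)^{2} = 10^{2} = 100$)
$u{\left(v,n \right)} = -47$ ($u{\left(v,n \right)} = 3 - 50 = -47$)
$u{\left(-3,4 \right)} \left(-57\right) 41 = \left(-47\right) \left(-57\right) 41 = 2679 \cdot 41 = 109839$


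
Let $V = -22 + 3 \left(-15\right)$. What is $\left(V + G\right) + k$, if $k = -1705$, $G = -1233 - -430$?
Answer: $-2575$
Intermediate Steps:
$G = -803$ ($G = -1233 + 430 = -803$)
$V = -67$ ($V = -22 - 45 = -67$)
$\left(V + G\right) + k = \left(-67 - 803\right) - 1705 = -870 - 1705 = -2575$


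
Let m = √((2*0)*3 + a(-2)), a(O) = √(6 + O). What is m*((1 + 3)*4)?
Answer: 16*√2 ≈ 22.627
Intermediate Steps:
m = √2 (m = √((2*0)*3 + √(6 - 2)) = √(0*3 + √4) = √(0 + 2) = √2 ≈ 1.4142)
m*((1 + 3)*4) = √2*((1 + 3)*4) = √2*(4*4) = √2*16 = 16*√2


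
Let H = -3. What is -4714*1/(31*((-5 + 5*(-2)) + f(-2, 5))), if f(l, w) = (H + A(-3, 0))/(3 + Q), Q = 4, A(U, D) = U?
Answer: 32998/3441 ≈ 9.5897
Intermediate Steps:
f(l, w) = -6/7 (f(l, w) = (-3 - 3)/(3 + 4) = -6/7)
-4714*1/(31*((-5 + 5*(-2)) + f(-2, 5))) = -4714*1/(31*((-5 + 5*(-2)) - 6/7)) = -4714*1/(31*((-5 - 10) - 6/7)) = -4714*1/(31*(-15 - 6/7)) = -4714/(31*(-111/7)) = -4714/(-3441/7) = -4714*(-7/3441) = 32998/3441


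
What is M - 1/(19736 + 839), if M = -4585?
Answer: -94336376/20575 ≈ -4585.0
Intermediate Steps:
M - 1/(19736 + 839) = -4585 - 1/(19736 + 839) = -4585 - 1/20575 = -94336376/20575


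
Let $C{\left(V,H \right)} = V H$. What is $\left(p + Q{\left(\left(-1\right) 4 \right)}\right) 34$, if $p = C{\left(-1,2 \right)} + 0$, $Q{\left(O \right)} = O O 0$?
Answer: $-68$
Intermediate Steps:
$C{\left(V,H \right)} = H V$
$Q{\left(O \right)} = 0$ ($Q{\left(O \right)} = O 0 = 0$)
$p = -2$ ($p = 2 \left(-1\right) + 0 = -2 + 0 = -2$)
$\left(p + Q{\left(\left(-1\right) 4 \right)}\right) 34 = \left(-2 + 0\right) 34 = \left(-2\right) 34 = -68$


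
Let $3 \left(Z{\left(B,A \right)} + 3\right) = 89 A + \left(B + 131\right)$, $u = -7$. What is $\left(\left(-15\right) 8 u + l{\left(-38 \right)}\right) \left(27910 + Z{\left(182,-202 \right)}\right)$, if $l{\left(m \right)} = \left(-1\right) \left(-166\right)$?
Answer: $\frac{66452336}{3} \approx 2.2151 \cdot 10^{7}$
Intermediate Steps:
$l{\left(m \right)} = 166$
$Z{\left(B,A \right)} = \frac{122}{3} + \frac{B}{3} + \frac{89 A}{3}$ ($Z{\left(B,A \right)} = -3 + \frac{89 A + \left(B + 131\right)}{3} = -3 + \frac{89 A + \left(131 + B\right)}{3} = -3 + \frac{131 + B + 89 A}{3} = -3 + \left(\frac{131}{3} + \frac{B}{3} + \frac{89 A}{3}\right) = \frac{122}{3} + \frac{B}{3} + \frac{89 A}{3}$)
$\left(\left(-15\right) 8 u + l{\left(-38 \right)}\right) \left(27910 + Z{\left(182,-202 \right)}\right) = \left(\left(-15\right) 8 \left(-7\right) + 166\right) \left(27910 + \left(\frac{122}{3} + \frac{1}{3} \cdot 182 + \frac{89}{3} \left(-202\right)\right)\right) = \left(\left(-120\right) \left(-7\right) + 166\right) \left(27910 + \left(\frac{122}{3} + \frac{182}{3} - \frac{17978}{3}\right)\right) = \left(840 + 166\right) \left(27910 - \frac{17674}{3}\right) = 1006 \cdot \frac{66056}{3} = \frac{66452336}{3}$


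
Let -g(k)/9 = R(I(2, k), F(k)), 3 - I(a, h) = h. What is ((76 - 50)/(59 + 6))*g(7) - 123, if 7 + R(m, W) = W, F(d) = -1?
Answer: -471/5 ≈ -94.200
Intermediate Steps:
I(a, h) = 3 - h
R(m, W) = -7 + W
g(k) = 72 (g(k) = -9*(-7 - 1) = -9*(-8) = 72)
((76 - 50)/(59 + 6))*g(7) - 123 = ((76 - 50)/(59 + 6))*72 - 123 = (26/65)*72 - 123 = (26*(1/65))*72 - 123 = (2/5)*72 - 123 = 144/5 - 123 = -471/5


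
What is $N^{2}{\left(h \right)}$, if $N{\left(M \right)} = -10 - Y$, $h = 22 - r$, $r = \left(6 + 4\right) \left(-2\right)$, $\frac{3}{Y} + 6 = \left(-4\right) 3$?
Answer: $\frac{3481}{36} \approx 96.694$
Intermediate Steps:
$Y = - \frac{1}{6}$ ($Y = \frac{3}{-6 - 12} = \frac{3}{-18} = 3 \left(- \frac{1}{18}\right) = - \frac{1}{6} \approx -0.16667$)
$r = -20$ ($r = 10 \left(-2\right) = -20$)
$h = 42$ ($h = 22 - -20 = 22 + 20 = 42$)
$N{\left(M \right)} = - \frac{59}{6}$ ($N{\left(M \right)} = -10 - - \frac{1}{6} = -10 + \frac{1}{6} = - \frac{59}{6}$)
$N^{2}{\left(h \right)} = \left(- \frac{59}{6}\right)^{2} = \frac{3481}{36}$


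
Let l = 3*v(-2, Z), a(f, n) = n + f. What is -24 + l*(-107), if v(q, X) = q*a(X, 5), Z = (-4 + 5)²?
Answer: 3828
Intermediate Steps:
a(f, n) = f + n
Z = 1 (Z = 1² = 1)
v(q, X) = q*(5 + X) (v(q, X) = q*(X + 5) = q*(5 + X))
l = -36 (l = 3*(-2*(5 + 1)) = 3*(-2*6) = 3*(-12) = -36)
-24 + l*(-107) = -24 - 36*(-107) = -24 + 3852 = 3828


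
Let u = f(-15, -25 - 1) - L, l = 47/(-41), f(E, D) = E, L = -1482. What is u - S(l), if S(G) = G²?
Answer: 2463818/1681 ≈ 1465.7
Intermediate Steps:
l = -47/41 (l = 47*(-1/41) = -47/41 ≈ -1.1463)
u = 1467 (u = -15 - 1*(-1482) = -15 + 1482 = 1467)
u - S(l) = 1467 - (-47/41)² = 1467 - 1*2209/1681 = 1467 - 2209/1681 = 2463818/1681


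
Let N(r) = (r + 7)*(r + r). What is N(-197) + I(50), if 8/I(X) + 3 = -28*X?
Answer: 105028572/1403 ≈ 74860.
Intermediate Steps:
N(r) = 2*r*(7 + r) (N(r) = (7 + r)*(2*r) = 2*r*(7 + r))
I(X) = 8/(-3 - 28*X)
N(-197) + I(50) = 2*(-197)*(7 - 197) - 8/(3 + 28*50) = 2*(-197)*(-190) - 8/(3 + 1400) = 74860 - 8/1403 = 105028572/1403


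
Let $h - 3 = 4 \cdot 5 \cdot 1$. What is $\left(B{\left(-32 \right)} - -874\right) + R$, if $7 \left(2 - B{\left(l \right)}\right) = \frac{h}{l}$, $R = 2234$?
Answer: $\frac{696663}{224} \approx 3110.1$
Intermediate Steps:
$h = 23$ ($h = 3 + 4 \cdot 5 \cdot 1 = 3 + 20 \cdot 1 = 3 + 20 = 23$)
$B{\left(l \right)} = 2 - \frac{23}{7 l}$ ($B{\left(l \right)} = 2 - \frac{23 \frac{1}{l}}{7} = 2 - \frac{23}{7 l}$)
$\left(B{\left(-32 \right)} - -874\right) + R = \left(\left(2 - \frac{23}{7 \left(-32\right)}\right) - -874\right) + 2234 = \left(\left(2 - - \frac{23}{224}\right) + 874\right) + 2234 = \left(\left(2 + \frac{23}{224}\right) + 874\right) + 2234 = \left(\frac{471}{224} + 874\right) + 2234 = \frac{196247}{224} + 2234 = \frac{696663}{224}$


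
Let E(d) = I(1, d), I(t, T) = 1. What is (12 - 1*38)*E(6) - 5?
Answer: -31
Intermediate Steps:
E(d) = 1
(12 - 1*38)*E(6) - 5 = (12 - 1*38)*1 - 5 = (12 - 38)*1 - 5 = -26*1 - 5 = -26 - 5 = -31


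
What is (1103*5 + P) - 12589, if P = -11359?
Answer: -18433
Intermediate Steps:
(1103*5 + P) - 12589 = (1103*5 - 11359) - 12589 = (5515 - 11359) - 12589 = -5844 - 12589 = -18433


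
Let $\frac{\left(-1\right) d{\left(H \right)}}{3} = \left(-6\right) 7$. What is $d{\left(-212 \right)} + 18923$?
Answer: $19049$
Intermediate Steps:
$d{\left(H \right)} = 126$ ($d{\left(H \right)} = - 3 \left(\left(-6\right) 7\right) = \left(-3\right) \left(-42\right) = 126$)
$d{\left(-212 \right)} + 18923 = 126 + 18923 = 19049$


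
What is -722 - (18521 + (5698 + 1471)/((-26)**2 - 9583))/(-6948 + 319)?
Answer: -42465171788/59044503 ≈ -719.21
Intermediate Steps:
-722 - (18521 + (5698 + 1471)/((-26)**2 - 9583))/(-6948 + 319) = -722 - (18521 + 7169/(676 - 9583))/(-6629) = -722 - (18521 + 7169/(-8907))*(-1)/6629 = -722 - (18521 + 7169*(-1/8907))*(-1)/6629 = -722 - (18521 - 7169/8907)*(-1)/6629 = -722 - 164959378*(-1)/(8907*6629) = -722 - 1*(-164959378/59044503) = -722 + 164959378/59044503 = -42465171788/59044503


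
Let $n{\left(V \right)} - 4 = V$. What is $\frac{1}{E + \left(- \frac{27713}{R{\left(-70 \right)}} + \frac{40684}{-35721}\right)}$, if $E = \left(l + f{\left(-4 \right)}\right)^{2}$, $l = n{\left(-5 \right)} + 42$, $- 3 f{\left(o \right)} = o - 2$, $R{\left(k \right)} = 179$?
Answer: $\frac{913437}{1546485226} \approx 0.00059065$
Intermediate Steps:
$n{\left(V \right)} = 4 + V$
$f{\left(o \right)} = \frac{2}{3} - \frac{o}{3}$ ($f{\left(o \right)} = - \frac{o - 2}{3} = - \frac{-2 + o}{3} = \frac{2}{3} - \frac{o}{3}$)
$l = 41$ ($l = \left(4 - 5\right) + 42 = -1 + 42 = 41$)
$E = 1849$ ($E = \left(41 + \left(\frac{2}{3} - - \frac{4}{3}\right)\right)^{2} = \left(41 + \left(\frac{2}{3} + \frac{4}{3}\right)\right)^{2} = \left(41 + 2\right)^{2} = 43^{2} = 1849$)
$\frac{1}{E + \left(- \frac{27713}{R{\left(-70 \right)}} + \frac{40684}{-35721}\right)} = \frac{1}{1849 + \left(- \frac{27713}{179} + \frac{40684}{-35721}\right)} = \frac{1}{1849 + \left(\left(-27713\right) \frac{1}{179} + 40684 \left(- \frac{1}{35721}\right)\right)} = \frac{1}{1849 - \frac{142459787}{913437}} = \frac{1}{\frac{1546485226}{913437}} = \frac{913437}{1546485226}$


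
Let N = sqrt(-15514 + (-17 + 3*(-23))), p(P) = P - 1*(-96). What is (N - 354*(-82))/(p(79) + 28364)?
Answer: 9676/9513 + 20*I*sqrt(39)/28539 ≈ 1.0171 + 0.0043765*I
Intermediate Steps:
p(P) = 96 + P (p(P) = P + 96 = 96 + P)
N = 20*I*sqrt(39) (N = sqrt(-15514 + (-17 - 69)) = sqrt(-15514 - 86) = sqrt(-15600) = 20*I*sqrt(39) ≈ 124.9*I)
(N - 354*(-82))/(p(79) + 28364) = (20*I*sqrt(39) - 354*(-82))/((96 + 79) + 28364) = (20*I*sqrt(39) + 29028)/(175 + 28364) = (29028 + 20*I*sqrt(39))/28539 = (29028 + 20*I*sqrt(39))*(1/28539) = 9676/9513 + 20*I*sqrt(39)/28539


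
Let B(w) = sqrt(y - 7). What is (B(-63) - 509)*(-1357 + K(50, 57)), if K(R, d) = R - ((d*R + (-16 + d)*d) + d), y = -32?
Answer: 3334459 - 6551*I*sqrt(39) ≈ 3.3345e+6 - 40911.0*I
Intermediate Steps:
B(w) = I*sqrt(39) (B(w) = sqrt(-32 - 7) = sqrt(-39) = I*sqrt(39))
K(R, d) = R - d - R*d - d*(-16 + d) (K(R, d) = R - ((R*d + d*(-16 + d)) + d) = R - (d + R*d + d*(-16 + d)) = R + (-d - R*d - d*(-16 + d)) = R - d - R*d - d*(-16 + d))
(B(-63) - 509)*(-1357 + K(50, 57)) = (I*sqrt(39) - 509)*(-1357 + (50 - 1*57**2 + 15*57 - 1*50*57)) = (-509 + I*sqrt(39))*(-1357 + (50 - 1*3249 + 855 - 2850)) = (-509 + I*sqrt(39))*(-1357 + (50 - 3249 + 855 - 2850)) = (-509 + I*sqrt(39))*(-1357 - 5194) = (-509 + I*sqrt(39))*(-6551) = 3334459 - 6551*I*sqrt(39)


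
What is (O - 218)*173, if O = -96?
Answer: -54322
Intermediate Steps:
(O - 218)*173 = (-96 - 218)*173 = -314*173 = -54322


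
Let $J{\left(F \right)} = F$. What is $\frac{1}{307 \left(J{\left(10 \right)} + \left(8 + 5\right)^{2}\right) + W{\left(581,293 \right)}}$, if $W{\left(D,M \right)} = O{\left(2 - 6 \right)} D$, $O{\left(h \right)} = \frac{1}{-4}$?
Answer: $\frac{4}{219231} \approx 1.8246 \cdot 10^{-5}$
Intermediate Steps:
$O{\left(h \right)} = - \frac{1}{4}$
$W{\left(D,M \right)} = - \frac{D}{4}$
$\frac{1}{307 \left(J{\left(10 \right)} + \left(8 + 5\right)^{2}\right) + W{\left(581,293 \right)}} = \frac{1}{307 \left(10 + \left(8 + 5\right)^{2}\right) - \frac{581}{4}} = \frac{1}{307 \left(10 + 13^{2}\right) - \frac{581}{4}} = \frac{1}{307 \left(10 + 169\right) - \frac{581}{4}} = \frac{1}{307 \cdot 179 - \frac{581}{4}} = \frac{1}{54953 - \frac{581}{4}} = \frac{1}{\frac{219231}{4}} = \frac{4}{219231}$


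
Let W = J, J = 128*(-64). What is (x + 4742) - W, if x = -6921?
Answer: 6013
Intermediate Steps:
J = -8192
W = -8192
(x + 4742) - W = (-6921 + 4742) - 1*(-8192) = -2179 + 8192 = 6013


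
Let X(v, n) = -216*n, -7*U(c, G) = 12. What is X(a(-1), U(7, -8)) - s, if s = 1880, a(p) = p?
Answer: -10568/7 ≈ -1509.7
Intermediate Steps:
U(c, G) = -12/7 (U(c, G) = -⅐*12 = -12/7)
X(a(-1), U(7, -8)) - s = -216*(-12/7) - 1*1880 = 2592/7 - 1880 = -10568/7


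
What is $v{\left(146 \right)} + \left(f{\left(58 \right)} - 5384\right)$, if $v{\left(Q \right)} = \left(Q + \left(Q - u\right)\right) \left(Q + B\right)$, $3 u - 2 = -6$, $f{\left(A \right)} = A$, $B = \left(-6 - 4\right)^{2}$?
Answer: $66834$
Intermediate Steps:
$B = 100$ ($B = \left(-10\right)^{2} = 100$)
$u = - \frac{4}{3}$ ($u = \frac{2}{3} + \frac{1}{3} \left(-6\right) = \frac{2}{3} - 2 = - \frac{4}{3} \approx -1.3333$)
$v{\left(Q \right)} = \left(100 + Q\right) \left(\frac{4}{3} + 2 Q\right)$ ($v{\left(Q \right)} = \left(Q + \left(Q - - \frac{4}{3}\right)\right) \left(Q + 100\right) = \left(Q + \left(Q + \frac{4}{3}\right)\right) \left(100 + Q\right) = \left(Q + \left(\frac{4}{3} + Q\right)\right) \left(100 + Q\right) = \left(\frac{4}{3} + 2 Q\right) \left(100 + Q\right) = \left(100 + Q\right) \left(\frac{4}{3} + 2 Q\right)$)
$v{\left(146 \right)} + \left(f{\left(58 \right)} - 5384\right) = \left(\frac{400}{3} + 2 \cdot 146^{2} + \frac{604}{3} \cdot 146\right) + \left(58 - 5384\right) = \left(\frac{400}{3} + 2 \cdot 21316 + \frac{88184}{3}\right) + \left(58 - 5384\right) = \left(\frac{400}{3} + 42632 + \frac{88184}{3}\right) - 5326 = 72160 - 5326 = 66834$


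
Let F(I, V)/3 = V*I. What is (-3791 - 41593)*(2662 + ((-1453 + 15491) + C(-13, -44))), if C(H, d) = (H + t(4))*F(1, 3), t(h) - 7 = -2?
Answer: -754645152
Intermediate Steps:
F(I, V) = 3*I*V (F(I, V) = 3*(V*I) = 3*(I*V) = 3*I*V)
t(h) = 5 (t(h) = 7 - 2 = 5)
C(H, d) = 45 + 9*H (C(H, d) = (H + 5)*(3*1*3) = (5 + H)*9 = 45 + 9*H)
(-3791 - 41593)*(2662 + ((-1453 + 15491) + C(-13, -44))) = (-3791 - 41593)*(2662 + ((-1453 + 15491) + (45 + 9*(-13)))) = -45384*(2662 + (14038 + (45 - 117))) = -45384*(2662 + (14038 - 72)) = -45384*(2662 + 13966) = -45384*16628 = -754645152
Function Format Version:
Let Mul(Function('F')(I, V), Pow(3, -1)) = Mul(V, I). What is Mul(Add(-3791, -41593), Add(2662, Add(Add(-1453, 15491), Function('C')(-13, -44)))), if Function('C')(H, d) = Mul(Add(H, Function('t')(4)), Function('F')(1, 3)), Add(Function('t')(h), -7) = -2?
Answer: -754645152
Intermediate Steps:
Function('F')(I, V) = Mul(3, I, V) (Function('F')(I, V) = Mul(3, Mul(V, I)) = Mul(3, Mul(I, V)) = Mul(3, I, V))
Function('t')(h) = 5 (Function('t')(h) = Add(7, -2) = 5)
Function('C')(H, d) = Add(45, Mul(9, H)) (Function('C')(H, d) = Mul(Add(H, 5), Mul(3, 1, 3)) = Mul(Add(5, H), 9) = Add(45, Mul(9, H)))
Mul(Add(-3791, -41593), Add(2662, Add(Add(-1453, 15491), Function('C')(-13, -44)))) = Mul(Add(-3791, -41593), Add(2662, Add(Add(-1453, 15491), Add(45, Mul(9, -13))))) = Mul(-45384, Add(2662, Add(14038, Add(45, -117)))) = Mul(-45384, Add(2662, Add(14038, -72))) = Mul(-45384, Add(2662, 13966)) = Mul(-45384, 16628) = -754645152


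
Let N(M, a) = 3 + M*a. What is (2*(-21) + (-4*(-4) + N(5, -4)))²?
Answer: 1849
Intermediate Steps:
(2*(-21) + (-4*(-4) + N(5, -4)))² = (2*(-21) + (-4*(-4) + (3 + 5*(-4))))² = (-42 + (16 + (3 - 20)))² = (-42 + (16 - 17))² = (-42 - 1)² = (-43)² = 1849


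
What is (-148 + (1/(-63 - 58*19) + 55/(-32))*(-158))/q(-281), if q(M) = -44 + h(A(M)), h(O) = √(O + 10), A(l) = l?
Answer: -4547651/1845052 - 4547651*I*√271/81182288 ≈ -2.4648 - 0.92217*I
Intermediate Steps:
h(O) = √(10 + O)
q(M) = -44 + √(10 + M)
(-148 + (1/(-63 - 58*19) + 55/(-32))*(-158))/q(-281) = (-148 + (1/(-63 - 58*19) + 55/(-32))*(-158))/(-44 + √(10 - 281)) = (-148 + ((1/19)/(-121) + 55*(-1/32))*(-158))/(-44 + √(-271)) = (-148 + (-1/121*1/19 - 55/32)*(-158))/(-44 + I*√271) = (-148 + (-1/2299 - 55/32)*(-158))/(-44 + I*√271) = (-148 - 126477/73568*(-158))/(-44 + I*√271) = (-148 + 9991683/36784)/(-44 + I*√271) = 4547651/(36784*(-44 + I*√271))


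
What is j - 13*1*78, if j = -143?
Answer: -1157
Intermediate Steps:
j - 13*1*78 = -143 - 13*1*78 = -143 - 13*78 = -143 - 1014 = -1157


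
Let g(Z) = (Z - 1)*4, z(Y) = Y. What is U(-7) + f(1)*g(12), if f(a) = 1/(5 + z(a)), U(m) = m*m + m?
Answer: 148/3 ≈ 49.333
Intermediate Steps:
U(m) = m + m² (U(m) = m² + m = m + m²)
g(Z) = -4 + 4*Z (g(Z) = (-1 + Z)*4 = -4 + 4*Z)
f(a) = 1/(5 + a)
U(-7) + f(1)*g(12) = -7*(1 - 7) + (-4 + 4*12)/(5 + 1) = -7*(-6) + (-4 + 48)/6 = 42 + (⅙)*44 = 42 + 22/3 = 148/3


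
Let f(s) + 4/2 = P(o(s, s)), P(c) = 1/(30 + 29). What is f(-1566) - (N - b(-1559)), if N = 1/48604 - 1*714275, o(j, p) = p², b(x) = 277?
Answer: 2049069352345/2867636 ≈ 7.1455e+5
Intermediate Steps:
P(c) = 1/59
f(s) = -117/59 (f(s) = -2 + 1/59 = -117/59)
N = -34716622099/48604 (N = 1/48604 - 714275 = -34716622099/48604 ≈ -7.1428e+5)
f(-1566) - (N - b(-1559)) = -117/59 - (-34716622099/48604 - 1*277) = -117/59 - (-34716622099/48604 - 277) = -117/59 - 1*(-34730085407/48604) = -117/59 + 34730085407/48604 = 2049069352345/2867636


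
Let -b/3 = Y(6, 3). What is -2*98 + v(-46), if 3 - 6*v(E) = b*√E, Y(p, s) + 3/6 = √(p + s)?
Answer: -391/2 + 5*I*√46/4 ≈ -195.5 + 8.4779*I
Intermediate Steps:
Y(p, s) = -½ + √(p + s)
b = -15/2 (b = -3*(-½ + √(6 + 3)) = -3*(-½ + √9) = -3*(-½ + 3) = -3*5/2 = -15/2 ≈ -7.5000)
v(E) = ½ + 5*√E/4 (v(E) = ½ - (-5)*√E/4 = ½ + 5*√E/4)
-2*98 + v(-46) = -2*98 + (½ + 5*√(-46)/4) = -196 + (½ + 5*(I*√46)/4) = -196 + (½ + 5*I*√46/4) = -391/2 + 5*I*√46/4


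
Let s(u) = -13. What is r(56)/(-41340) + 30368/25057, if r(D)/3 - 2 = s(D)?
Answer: 418746667/345285460 ≈ 1.2128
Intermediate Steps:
r(D) = -33 (r(D) = 6 + 3*(-13) = 6 - 39 = -33)
r(56)/(-41340) + 30368/25057 = -33/(-41340) + 30368/25057 = -33*(-1/41340) + 30368*(1/25057) = 11/13780 + 30368/25057 = 418746667/345285460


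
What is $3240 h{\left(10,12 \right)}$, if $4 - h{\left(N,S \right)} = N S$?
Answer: $-375840$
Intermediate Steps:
$h{\left(N,S \right)} = 4 - N S$
$3240 h{\left(10,12 \right)} = 3240 \left(4 - 10 \cdot 12\right) = 3240 \left(4 - 120\right) = 3240 \left(-116\right) = -375840$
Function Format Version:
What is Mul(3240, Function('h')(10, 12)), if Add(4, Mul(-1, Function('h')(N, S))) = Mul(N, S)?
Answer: -375840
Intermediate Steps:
Function('h')(N, S) = Add(4, Mul(-1, N, S)) (Function('h')(N, S) = Add(4, Mul(-1, Mul(N, S))) = Add(4, Mul(-1, N, S)))
Mul(3240, Function('h')(10, 12)) = Mul(3240, Add(4, Mul(-1, 10, 12))) = Mul(3240, Add(4, -120)) = Mul(3240, -116) = -375840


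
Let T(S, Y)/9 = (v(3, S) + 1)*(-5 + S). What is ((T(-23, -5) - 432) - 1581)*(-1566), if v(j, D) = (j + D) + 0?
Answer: -4345650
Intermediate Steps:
v(j, D) = D + j (v(j, D) = (D + j) + 0 = D + j)
T(S, Y) = 9*(-5 + S)*(4 + S) (T(S, Y) = 9*(((S + 3) + 1)*(-5 + S)) = 9*(((3 + S) + 1)*(-5 + S)) = 9*((4 + S)*(-5 + S)) = 9*((-5 + S)*(4 + S)) = 9*(-5 + S)*(4 + S))
((T(-23, -5) - 432) - 1581)*(-1566) = (((-180 - 9*(-23) + 9*(-23)**2) - 432) - 1581)*(-1566) = (((-180 + 207 + 9*529) - 432) - 1581)*(-1566) = (((-180 + 207 + 4761) - 432) - 1581)*(-1566) = ((4788 - 432) - 1581)*(-1566) = (4356 - 1581)*(-1566) = 2775*(-1566) = -4345650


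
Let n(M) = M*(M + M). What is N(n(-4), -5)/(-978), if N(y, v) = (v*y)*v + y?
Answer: -416/489 ≈ -0.85072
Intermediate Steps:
n(M) = 2*M² (n(M) = M*(2*M) = 2*M²)
N(y, v) = y + y*v² (N(y, v) = y*v² + y = y + y*v²)
N(n(-4), -5)/(-978) = ((2*(-4)²)*(1 + (-5)²))/(-978) = ((2*16)*(1 + 25))*(-1/978) = (32*26)*(-1/978) = 832*(-1/978) = -416/489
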